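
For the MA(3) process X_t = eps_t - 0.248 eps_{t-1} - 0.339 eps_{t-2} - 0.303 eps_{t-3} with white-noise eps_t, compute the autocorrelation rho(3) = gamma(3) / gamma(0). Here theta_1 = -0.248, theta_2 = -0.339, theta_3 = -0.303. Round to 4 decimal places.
\rho(3) = -0.2389

For an MA(q) process with theta_0 = 1, the autocovariance is
  gamma(k) = sigma^2 * sum_{i=0..q-k} theta_i * theta_{i+k},
and rho(k) = gamma(k) / gamma(0). Sigma^2 cancels.
  numerator   = (1)*(-0.303) = -0.303.
  denominator = (1)^2 + (-0.248)^2 + (-0.339)^2 + (-0.303)^2 = 1.268234.
  rho(3) = -0.303 / 1.268234 = -0.2389.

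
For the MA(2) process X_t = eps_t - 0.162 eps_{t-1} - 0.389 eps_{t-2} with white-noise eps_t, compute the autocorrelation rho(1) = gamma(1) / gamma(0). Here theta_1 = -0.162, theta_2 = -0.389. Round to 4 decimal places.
\rho(1) = -0.0841

For an MA(q) process with theta_0 = 1, the autocovariance is
  gamma(k) = sigma^2 * sum_{i=0..q-k} theta_i * theta_{i+k},
and rho(k) = gamma(k) / gamma(0). Sigma^2 cancels.
  numerator   = (1)*(-0.162) + (-0.162)*(-0.389) = -0.098982.
  denominator = (1)^2 + (-0.162)^2 + (-0.389)^2 = 1.177565.
  rho(1) = -0.098982 / 1.177565 = -0.0841.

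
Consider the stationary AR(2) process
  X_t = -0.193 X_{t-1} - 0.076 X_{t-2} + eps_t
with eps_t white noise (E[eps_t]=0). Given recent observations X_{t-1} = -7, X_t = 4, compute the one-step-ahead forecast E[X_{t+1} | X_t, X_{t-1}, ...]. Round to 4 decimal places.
E[X_{t+1} \mid \mathcal F_t] = -0.2400

For an AR(p) model X_t = c + sum_i phi_i X_{t-i} + eps_t, the
one-step-ahead conditional mean is
  E[X_{t+1} | X_t, ...] = c + sum_i phi_i X_{t+1-i}.
Substitute known values:
  E[X_{t+1} | ...] = (-0.193) * (4) + (-0.076) * (-7)
                   = -0.2400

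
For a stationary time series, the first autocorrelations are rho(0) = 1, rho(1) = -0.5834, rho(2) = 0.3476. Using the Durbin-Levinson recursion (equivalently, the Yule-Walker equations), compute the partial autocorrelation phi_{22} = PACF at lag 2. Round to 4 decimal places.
\phi_{22} = 0.0110

The PACF at lag k is phi_{kk}, the last component of the solution
to the Yule-Walker system G_k phi = r_k where
  (G_k)_{ij} = rho(|i - j|), (r_k)_i = rho(i), i,j = 1..k.
Equivalently, Durbin-Levinson gives phi_{kk} iteratively:
  phi_{11} = rho(1)
  phi_{kk} = [rho(k) - sum_{j=1..k-1} phi_{k-1,j} rho(k-j)]
            / [1 - sum_{j=1..k-1} phi_{k-1,j} rho(j)],
  phi_{k,j} = phi_{k-1,j} - phi_{kk} phi_{k-1,k-j},  j = 1..k-1.
Step k = 1:
  phi_11 = rho(1) = -0.5834.
Step k = 2:
  phi_22 = [rho(2) - phi_11 rho(1)] / [1 - phi_11 rho(1)] = [0.3476 - (-0.5834)(-0.5834)] / [1 - (-0.5834)(-0.5834)]
         = 0.00724444 / 0.65964444 = 0.011.
Therefore phi_{22} = 0.0110.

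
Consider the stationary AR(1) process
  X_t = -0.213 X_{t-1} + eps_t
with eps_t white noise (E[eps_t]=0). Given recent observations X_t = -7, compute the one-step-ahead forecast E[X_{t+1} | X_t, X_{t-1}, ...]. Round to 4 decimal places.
E[X_{t+1} \mid \mathcal F_t] = 1.4910

For an AR(p) model X_t = c + sum_i phi_i X_{t-i} + eps_t, the
one-step-ahead conditional mean is
  E[X_{t+1} | X_t, ...] = c + sum_i phi_i X_{t+1-i}.
Substitute known values:
  E[X_{t+1} | ...] = (-0.213) * (-7)
                   = 1.4910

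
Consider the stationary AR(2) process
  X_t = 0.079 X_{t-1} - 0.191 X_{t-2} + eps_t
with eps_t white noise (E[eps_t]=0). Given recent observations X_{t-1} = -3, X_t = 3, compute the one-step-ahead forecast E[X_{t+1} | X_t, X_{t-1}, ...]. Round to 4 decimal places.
E[X_{t+1} \mid \mathcal F_t] = 0.8100

For an AR(p) model X_t = c + sum_i phi_i X_{t-i} + eps_t, the
one-step-ahead conditional mean is
  E[X_{t+1} | X_t, ...] = c + sum_i phi_i X_{t+1-i}.
Substitute known values:
  E[X_{t+1} | ...] = (0.079) * (3) + (-0.191) * (-3)
                   = 0.8100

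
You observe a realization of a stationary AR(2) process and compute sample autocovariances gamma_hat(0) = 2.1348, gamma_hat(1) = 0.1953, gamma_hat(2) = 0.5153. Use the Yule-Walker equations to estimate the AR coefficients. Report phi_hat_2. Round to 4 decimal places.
\hat\phi_{2} = 0.2350

The Yule-Walker equations for an AR(p) process read, in matrix form,
  Gamma_p phi = r_p,   with   (Gamma_p)_{ij} = gamma(|i - j|),
                       (r_p)_i = gamma(i),   i,j = 1..p.
Substitute the sample gammas (Toeplitz matrix and right-hand side of size 2):
  Gamma_p = [[2.1348, 0.1953], [0.1953, 2.1348]]
  r_p     = [0.1953, 0.5153]
Written out:
  2.1348 phi_1 + 0.1953 phi_2 = 0.1953
  0.1953 phi_1 + 2.1348 phi_2 = 0.5153
Solve by Cramer's rule:
  det = gamma(0)^2 - gamma(1)^2 = (2.1348)^2 - (0.1953)^2 = 4.55737104 - 0.03814209 = 4.51922895
  phi_hat_1 = [gamma(1) gamma(0) - gamma(1) gamma(2)] / det = [(0.1953)(2.1348) - (0.1953)(0.5153)] / 4.51922895 = 0.31628835 / 4.51922895 = 0.07
  phi_hat_2 = [gamma(0) gamma(2) - gamma(1)^2] / det = [(2.1348)(0.5153) - (0.1953)^2] / 4.51922895 = 1.06192035 / 4.51922895 = 0.235
So phi_hat = [0.0700, 0.2350].
Therefore phi_hat_2 = 0.2350.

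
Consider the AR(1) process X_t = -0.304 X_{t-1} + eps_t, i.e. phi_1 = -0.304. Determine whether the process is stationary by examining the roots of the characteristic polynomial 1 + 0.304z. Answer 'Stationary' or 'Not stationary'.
\text{Stationary}

The AR(p) characteristic polynomial is P(z) = 1 + 0.304z.
Stationarity requires all roots to lie outside the unit circle, i.e. |z| > 1 for every root.
This is linear in z: 1 + (0.304) z = 0  =>  z = -1/(0.304) = -3.289474,  |z| = 3.289474.
Moduli of all roots: 3.2895.
All moduli strictly greater than 1? Yes.
Verdict: Stationary.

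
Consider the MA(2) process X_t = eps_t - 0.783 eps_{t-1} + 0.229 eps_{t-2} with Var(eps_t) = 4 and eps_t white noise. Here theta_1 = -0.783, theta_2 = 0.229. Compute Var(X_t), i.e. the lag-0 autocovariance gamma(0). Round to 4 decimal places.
\gamma(0) = 6.6621

For an MA(q) process X_t = eps_t + sum_i theta_i eps_{t-i} with
Var(eps_t) = sigma^2, the variance is
  gamma(0) = sigma^2 * (1 + sum_i theta_i^2).
  sum_i theta_i^2 = (-0.783)^2 + (0.229)^2 = 0.613089 + 0.052441 = 0.66553.
  gamma(0) = 4 * (1 + 0.66553) = 4 * 1.66553 = 6.66212, which rounds to 6.6621.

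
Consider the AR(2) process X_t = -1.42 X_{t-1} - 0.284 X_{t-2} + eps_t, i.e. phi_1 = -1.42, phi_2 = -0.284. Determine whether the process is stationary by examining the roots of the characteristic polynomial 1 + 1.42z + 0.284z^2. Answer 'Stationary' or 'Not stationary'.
\text{Not stationary}

The AR(p) characteristic polynomial is P(z) = 1 + 1.42z + 0.284z^2.
Stationarity requires all roots to lie outside the unit circle, i.e. |z| > 1 for every root.
Set 1 + (1.42) z + (0.284) z^2 = 0, i.e. a z^2 + b z + c = 0 with a = 0.284, b = 1.42, c = 1.
Discriminant D = b^2 - 4ac = (1.42)^2 - 4*(0.284)*1 = 2.0164 - (1.136) = 0.8804.
D >= 0, so the roots are real: z = (-b +/- sqrt(D)) / (2a) = (-1.42 +/- 0.938296) / (0.568).
  z_1 = (-1.42 + 0.938296) / (0.568) = -0.8481,   |z_1| = 0.8481.
  z_2 = (-1.42 - 0.938296) / (0.568) = -4.1519,   |z_2| = 4.1519.
Moduli of all roots: 0.8481, 4.1519.
All moduli strictly greater than 1? No.
Verdict: Not stationary.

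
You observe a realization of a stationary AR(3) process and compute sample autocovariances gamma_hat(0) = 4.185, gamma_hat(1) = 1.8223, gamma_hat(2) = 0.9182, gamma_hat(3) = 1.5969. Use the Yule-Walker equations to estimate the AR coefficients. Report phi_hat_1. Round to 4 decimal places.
\hat\phi_{1} = 0.4070

The Yule-Walker equations for an AR(p) process read, in matrix form,
  Gamma_p phi = r_p,   with   (Gamma_p)_{ij} = gamma(|i - j|),
                       (r_p)_i = gamma(i),   i,j = 1..p.
Substitute the sample gammas (Toeplitz matrix and right-hand side of size 3):
  Gamma_p = [[4.185, 1.8223, 0.9182], [1.8223, 4.185, 1.8223], [0.9182, 1.8223, 4.185]]
  r_p     = [1.8223, 0.9182, 1.5969]
Written out (R1..R3):
  (R1) 4.185 phi_1 + 1.8223 phi_2 + 0.9182 phi_3 = 1.8223
  (R2) 1.8223 phi_1 + 4.185 phi_2 + 1.8223 phi_3 = 0.9182
  (R3) 0.9182 phi_1 + 1.8223 phi_2 + 4.185 phi_3 = 1.5969
Gaussian elimination:
  R2 <- R2 - (1.8223/4.185) R1 = R2 - (0.435436) R1:  3.391505 phi_2 + 1.422483 phi_3 = 0.124705
  R3 <- R3 - (0.9182/4.185) R1 = R3 - (0.219403) R1:  1.422483 phi_2 + 3.983545 phi_3 = 1.197083
  R3 <- R3 - (1.422483/3.391505) R2 = R3 - (0.419425) R2:  3.386919 phi_3 = 1.144778
Back-substitution:
  phi_hat_3 = 1.144778 / 3.386919 = 0.338
  phi_hat_2 = (0.124705 - (1.422483)(0.338)) / 3.391505 = -0.104996
  phi_hat_1 = (1.8223 - (1.8223)(-0.104996) - (0.9182)(0.338)) / 4.185 = 0.406997
So phi_hat = [0.4070, -0.1050, 0.3380].
Therefore phi_hat_1 = 0.4070.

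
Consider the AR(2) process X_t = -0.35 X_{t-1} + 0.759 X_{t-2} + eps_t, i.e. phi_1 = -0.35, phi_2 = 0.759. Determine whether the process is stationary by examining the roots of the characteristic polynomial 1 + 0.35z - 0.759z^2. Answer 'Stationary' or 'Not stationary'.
\text{Not stationary}

The AR(p) characteristic polynomial is P(z) = 1 + 0.35z - 0.759z^2.
Stationarity requires all roots to lie outside the unit circle, i.e. |z| > 1 for every root.
Set 1 + (0.35) z + (-0.759) z^2 = 0, i.e. a z^2 + b z + c = 0 with a = -0.759, b = 0.35, c = 1.
Discriminant D = b^2 - 4ac = (0.35)^2 - 4*(-0.759)*1 = 0.1225 - (-3.036) = 3.1585.
D >= 0, so the roots are real: z = (-b +/- sqrt(D)) / (2a) = (-0.35 +/- 1.777217) / (-1.518).
  z_1 = (-0.35 + 1.777217) / (-1.518) = -0.9402,   |z_1| = 0.9402.
  z_2 = (-0.35 - 1.777217) / (-1.518) = 1.4013,   |z_2| = 1.4013.
Moduli of all roots: 0.9402, 1.4013.
All moduli strictly greater than 1? No.
Verdict: Not stationary.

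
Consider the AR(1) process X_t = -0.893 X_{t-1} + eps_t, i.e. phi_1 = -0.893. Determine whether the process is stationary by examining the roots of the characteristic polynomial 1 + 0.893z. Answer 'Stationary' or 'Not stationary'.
\text{Stationary}

The AR(p) characteristic polynomial is P(z) = 1 + 0.893z.
Stationarity requires all roots to lie outside the unit circle, i.e. |z| > 1 for every root.
This is linear in z: 1 + (0.893) z = 0  =>  z = -1/(0.893) = -1.119821,  |z| = 1.119821.
Moduli of all roots: 1.1198.
All moduli strictly greater than 1? Yes.
Verdict: Stationary.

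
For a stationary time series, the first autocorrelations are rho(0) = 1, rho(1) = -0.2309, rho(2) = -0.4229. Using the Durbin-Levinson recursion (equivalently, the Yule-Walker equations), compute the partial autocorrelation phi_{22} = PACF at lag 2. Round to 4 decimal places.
\phi_{22} = -0.5030

The PACF at lag k is phi_{kk}, the last component of the solution
to the Yule-Walker system G_k phi = r_k where
  (G_k)_{ij} = rho(|i - j|), (r_k)_i = rho(i), i,j = 1..k.
Equivalently, Durbin-Levinson gives phi_{kk} iteratively:
  phi_{11} = rho(1)
  phi_{kk} = [rho(k) - sum_{j=1..k-1} phi_{k-1,j} rho(k-j)]
            / [1 - sum_{j=1..k-1} phi_{k-1,j} rho(j)],
  phi_{k,j} = phi_{k-1,j} - phi_{kk} phi_{k-1,k-j},  j = 1..k-1.
Step k = 1:
  phi_11 = rho(1) = -0.2309.
Step k = 2:
  phi_22 = [rho(2) - phi_11 rho(1)] / [1 - phi_11 rho(1)] = [-0.4229 - (-0.2309)(-0.2309)] / [1 - (-0.2309)(-0.2309)]
         = -0.47621481 / 0.94668519 = -0.503.
Therefore phi_{22} = -0.5030.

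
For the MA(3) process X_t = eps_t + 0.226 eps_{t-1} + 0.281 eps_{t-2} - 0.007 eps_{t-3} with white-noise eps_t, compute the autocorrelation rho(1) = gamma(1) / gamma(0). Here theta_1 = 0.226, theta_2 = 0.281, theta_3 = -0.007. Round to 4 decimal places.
\rho(1) = 0.2544

For an MA(q) process with theta_0 = 1, the autocovariance is
  gamma(k) = sigma^2 * sum_{i=0..q-k} theta_i * theta_{i+k},
and rho(k) = gamma(k) / gamma(0). Sigma^2 cancels.
  numerator   = (1)*(0.226) + (0.226)*(0.281) + (0.281)*(-0.007) = 0.287539.
  denominator = (1)^2 + (0.226)^2 + (0.281)^2 + (-0.007)^2 = 1.130086.
  rho(1) = 0.287539 / 1.130086 = 0.2544.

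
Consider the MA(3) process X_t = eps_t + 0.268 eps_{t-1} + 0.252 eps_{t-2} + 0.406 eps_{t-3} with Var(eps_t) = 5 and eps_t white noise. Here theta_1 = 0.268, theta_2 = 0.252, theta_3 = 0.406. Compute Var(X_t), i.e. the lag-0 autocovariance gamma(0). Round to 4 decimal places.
\gamma(0) = 6.5008

For an MA(q) process X_t = eps_t + sum_i theta_i eps_{t-i} with
Var(eps_t) = sigma^2, the variance is
  gamma(0) = sigma^2 * (1 + sum_i theta_i^2).
  sum_i theta_i^2 = (0.268)^2 + (0.252)^2 + (0.406)^2 = 0.071824 + 0.063504 + 0.164836 = 0.300164.
  gamma(0) = 5 * (1 + 0.300164) = 5 * 1.300164 = 6.50082, which rounds to 6.5008.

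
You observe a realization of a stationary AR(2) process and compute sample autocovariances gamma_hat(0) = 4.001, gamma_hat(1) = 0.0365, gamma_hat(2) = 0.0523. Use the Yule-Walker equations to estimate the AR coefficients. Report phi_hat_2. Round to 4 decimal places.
\hat\phi_{2} = 0.0130

The Yule-Walker equations for an AR(p) process read, in matrix form,
  Gamma_p phi = r_p,   with   (Gamma_p)_{ij} = gamma(|i - j|),
                       (r_p)_i = gamma(i),   i,j = 1..p.
Substitute the sample gammas (Toeplitz matrix and right-hand side of size 2):
  Gamma_p = [[4.001, 0.0365], [0.0365, 4.001]]
  r_p     = [0.0365, 0.0523]
Written out:
  4.001 phi_1 + 0.0365 phi_2 = 0.0365
  0.0365 phi_1 + 4.001 phi_2 = 0.0523
Solve by Cramer's rule:
  det = gamma(0)^2 - gamma(1)^2 = (4.001)^2 - (0.0365)^2 = 16.008001 - 0.00133225 = 16.00666875
  phi_hat_1 = [gamma(1) gamma(0) - gamma(1) gamma(2)] / det = [(0.0365)(4.001) - (0.0365)(0.0523)] / 16.00666875 = 0.14412755 / 16.00666875 = 0.009
  phi_hat_2 = [gamma(0) gamma(2) - gamma(1)^2] / det = [(4.001)(0.0523) - (0.0365)^2] / 16.00666875 = 0.20792005 / 16.00666875 = 0.013
So phi_hat = [0.0090, 0.0130].
Therefore phi_hat_2 = 0.0130.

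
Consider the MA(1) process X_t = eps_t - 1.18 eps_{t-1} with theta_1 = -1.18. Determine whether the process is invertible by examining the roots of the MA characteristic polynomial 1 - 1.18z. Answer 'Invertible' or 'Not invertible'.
\text{Not invertible}

The MA(q) characteristic polynomial is P(z) = 1 - 1.18z.
Invertibility requires all roots to lie outside the unit circle, i.e. |z| > 1 for every root.
This is linear in z: 1 + (-1.18) z = 0  =>  z = -1/(-1.18) = 0.847458,  |z| = 0.847458.
Moduli of all roots: 0.8475.
All moduli strictly greater than 1? No.
Verdict: Not invertible.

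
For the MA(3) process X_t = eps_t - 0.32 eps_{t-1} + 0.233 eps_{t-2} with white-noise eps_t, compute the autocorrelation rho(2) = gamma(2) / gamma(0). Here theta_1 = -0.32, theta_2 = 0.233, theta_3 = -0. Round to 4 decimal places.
\rho(2) = 0.2014

For an MA(q) process with theta_0 = 1, the autocovariance is
  gamma(k) = sigma^2 * sum_{i=0..q-k} theta_i * theta_{i+k},
and rho(k) = gamma(k) / gamma(0). Sigma^2 cancels.
  numerator   = (1)*(0.233) + (-0.32)*(-0) = 0.233.
  denominator = (1)^2 + (-0.32)^2 + (0.233)^2 + (-0)^2 = 1.156689.
  rho(2) = 0.233 / 1.156689 = 0.2014.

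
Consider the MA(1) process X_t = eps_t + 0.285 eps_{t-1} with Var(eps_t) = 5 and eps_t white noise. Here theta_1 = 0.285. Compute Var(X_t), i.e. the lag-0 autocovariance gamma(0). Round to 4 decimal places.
\gamma(0) = 5.4061

For an MA(q) process X_t = eps_t + sum_i theta_i eps_{t-i} with
Var(eps_t) = sigma^2, the variance is
  gamma(0) = sigma^2 * (1 + sum_i theta_i^2).
  sum_i theta_i^2 = (0.285)^2 = 0.081225.
  gamma(0) = 5 * (1 + 0.081225) = 5 * 1.081225 = 5.406125, which rounds to 5.4061.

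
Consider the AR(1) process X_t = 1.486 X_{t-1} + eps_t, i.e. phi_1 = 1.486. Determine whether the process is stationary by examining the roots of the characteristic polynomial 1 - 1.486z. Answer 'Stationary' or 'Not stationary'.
\text{Not stationary}

The AR(p) characteristic polynomial is P(z) = 1 - 1.486z.
Stationarity requires all roots to lie outside the unit circle, i.e. |z| > 1 for every root.
This is linear in z: 1 + (-1.486) z = 0  =>  z = -1/(-1.486) = 0.672948,  |z| = 0.672948.
Moduli of all roots: 0.6729.
All moduli strictly greater than 1? No.
Verdict: Not stationary.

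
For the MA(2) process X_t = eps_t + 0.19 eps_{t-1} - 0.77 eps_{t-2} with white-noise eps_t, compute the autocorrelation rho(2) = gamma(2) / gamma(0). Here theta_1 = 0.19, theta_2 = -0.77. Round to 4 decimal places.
\rho(2) = -0.4727

For an MA(q) process with theta_0 = 1, the autocovariance is
  gamma(k) = sigma^2 * sum_{i=0..q-k} theta_i * theta_{i+k},
and rho(k) = gamma(k) / gamma(0). Sigma^2 cancels.
  numerator   = (1)*(-0.77) = -0.77.
  denominator = (1)^2 + (0.19)^2 + (-0.77)^2 = 1.629.
  rho(2) = -0.77 / 1.629 = -0.4727.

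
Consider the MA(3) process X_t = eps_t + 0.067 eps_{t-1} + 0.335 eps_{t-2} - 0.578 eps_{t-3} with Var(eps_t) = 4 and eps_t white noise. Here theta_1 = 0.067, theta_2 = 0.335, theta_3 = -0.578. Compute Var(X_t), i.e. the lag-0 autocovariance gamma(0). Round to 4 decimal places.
\gamma(0) = 5.8032

For an MA(q) process X_t = eps_t + sum_i theta_i eps_{t-i} with
Var(eps_t) = sigma^2, the variance is
  gamma(0) = sigma^2 * (1 + sum_i theta_i^2).
  sum_i theta_i^2 = (0.067)^2 + (0.335)^2 + (-0.578)^2 = 0.004489 + 0.112225 + 0.334084 = 0.450798.
  gamma(0) = 4 * (1 + 0.450798) = 4 * 1.450798 = 5.803192, which rounds to 5.8032.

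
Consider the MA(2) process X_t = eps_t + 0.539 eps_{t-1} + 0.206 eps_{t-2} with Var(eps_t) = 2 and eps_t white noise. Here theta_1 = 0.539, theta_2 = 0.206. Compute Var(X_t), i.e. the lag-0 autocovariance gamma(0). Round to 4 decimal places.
\gamma(0) = 2.6659

For an MA(q) process X_t = eps_t + sum_i theta_i eps_{t-i} with
Var(eps_t) = sigma^2, the variance is
  gamma(0) = sigma^2 * (1 + sum_i theta_i^2).
  sum_i theta_i^2 = (0.539)^2 + (0.206)^2 = 0.290521 + 0.042436 = 0.332957.
  gamma(0) = 2 * (1 + 0.332957) = 2 * 1.332957 = 2.665914, which rounds to 2.6659.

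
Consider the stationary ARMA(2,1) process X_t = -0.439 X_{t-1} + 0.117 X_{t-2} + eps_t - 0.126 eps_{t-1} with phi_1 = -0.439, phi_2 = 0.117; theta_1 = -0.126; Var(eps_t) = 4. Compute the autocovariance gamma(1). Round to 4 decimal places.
\gamma(1) = -3.6271

Multiply the model equation by X_{t-k} and take expectations. With theta_0 = psi_0 = 1 and psi_j the MA(infinity) weights, this gives
  gamma(k) - sum_i phi_i gamma(k-i) = c_k,
  c_k = sigma^2 * sum_{j=k..q} theta_j psi_{j-k}   (c_k = 0 for k > q),
using gamma(-m) = gamma(m).
psi-weights needed (psi_j = theta_j + sum_i phi_i psi_{j-i}):
  psi_1 = theta_1 + phi_1 = -0.126 + (-0.439) = -0.565
Right-hand sides:
  c_0 = sigma^2 (1 + theta_1 psi_1) = 4 * (1 + (-0.126)(-0.565)) = 4 * 1.07119 = 4.28476
  c_1 = sigma^2 theta_1 = 4 * (-0.126) = -0.504
  c_2 = 0
Equations for k = 0, 1, 2 (AR order 2, c_2 = 0):
  (E0) gamma(0) = phi_1 gamma(1) + phi_2 gamma(2) + c_0
  (E1) gamma(1) = phi_1 gamma(0) + phi_2 gamma(1) + c_1
  (E2) gamma(2) = phi_1 gamma(1) + phi_2 gamma(0)
From (E1): gamma(1) = A gamma(0) + B with
  A = phi_1 / (1 - phi_2) = -0.439 / 0.883 = -0.497169,   B = c_1 / (1 - phi_2) = -0.504 / 0.883 = -0.570781.
Insert (E2) into (E0): gamma(0) (1 - phi_2^2) = phi_1 (1 + phi_2) gamma(1) + c_0.
  phi_1 (1 + phi_2) = (-0.439)(1.117) = -0.490363,   1 - phi_2^2 = 0.986311.
Replace gamma(1) by A gamma(0) + B and collect gamma(0):
  gamma(0) [0.986311 - (-0.490363)(-0.497169)] = (-0.490363)(-0.570781) + 4.28476
  gamma(0) * 0.742518 = 4.56465
  gamma(0) = 4.56465 / 0.742518 = 6.147529.
  gamma(1) = A gamma(0) + B = (-0.497169)(6.147529) + (-0.570781) = -3.627141.
Therefore gamma(1) = -3.6271 (to 4 decimal places).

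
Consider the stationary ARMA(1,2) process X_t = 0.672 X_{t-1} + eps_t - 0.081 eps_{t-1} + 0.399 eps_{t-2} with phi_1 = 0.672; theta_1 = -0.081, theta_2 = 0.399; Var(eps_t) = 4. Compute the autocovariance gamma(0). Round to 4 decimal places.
\gamma(0) = 10.0203

Multiply the model equation by X_{t-k} and take expectations. With theta_0 = psi_0 = 1 and psi_j the MA(infinity) weights, this gives
  gamma(k) - sum_i phi_i gamma(k-i) = c_k,
  c_k = sigma^2 * sum_{j=k..q} theta_j psi_{j-k}   (c_k = 0 for k > q),
using gamma(-m) = gamma(m).
psi-weights needed (psi_j = theta_j + sum_i phi_i psi_{j-i}):
  psi_1 = theta_1 + phi_1 = -0.081 + (0.672) = 0.591
  psi_2 = theta_2 + phi_1 psi_1 = 0.399 + (0.672)(0.591) = 0.796152
Right-hand sides:
  c_0 = sigma^2 (1 + theta_1 psi_1 + theta_2 psi_2) = 4 * (1 + (-0.081)(0.591) + (0.399)(0.796152)) = 4 * 1.269794 = 5.079175
  c_1 = sigma^2 (theta_1 + theta_2 psi_1) = 4 * (-0.081 + (0.399)(0.591)) = 0.619236
  c_2 = sigma^2 theta_2 = 4 * (0.399) = 1.596
Equations for k = 0 and k = 1 (AR order 1):
  gamma(0) = phi_1 gamma(1) + c_0
  gamma(1) = phi_1 gamma(0) + c_1
Substituting the second into the first: gamma(0) (1 - phi_1^2) = c_0 + phi_1 c_1, so
  gamma(0) = (c_0 + phi_1 c_1) / (1 - phi_1^2) = (5.079175 + (0.672)(0.619236)) / (1 - (0.672)^2) = 5.495301 / 0.548416 = 10.020315.
Therefore gamma(0) = 10.0203 (to 4 decimal places).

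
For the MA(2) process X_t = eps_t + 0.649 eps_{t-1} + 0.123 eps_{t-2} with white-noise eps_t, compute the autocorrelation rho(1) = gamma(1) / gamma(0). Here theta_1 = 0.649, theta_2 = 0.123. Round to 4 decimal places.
\rho(1) = 0.5074

For an MA(q) process with theta_0 = 1, the autocovariance is
  gamma(k) = sigma^2 * sum_{i=0..q-k} theta_i * theta_{i+k},
and rho(k) = gamma(k) / gamma(0). Sigma^2 cancels.
  numerator   = (1)*(0.649) + (0.649)*(0.123) = 0.728827.
  denominator = (1)^2 + (0.649)^2 + (0.123)^2 = 1.43633.
  rho(1) = 0.728827 / 1.43633 = 0.5074.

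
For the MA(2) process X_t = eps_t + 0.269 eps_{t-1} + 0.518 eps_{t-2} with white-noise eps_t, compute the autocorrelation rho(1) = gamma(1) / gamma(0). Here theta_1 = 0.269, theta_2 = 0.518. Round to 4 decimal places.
\rho(1) = 0.3046

For an MA(q) process with theta_0 = 1, the autocovariance is
  gamma(k) = sigma^2 * sum_{i=0..q-k} theta_i * theta_{i+k},
and rho(k) = gamma(k) / gamma(0). Sigma^2 cancels.
  numerator   = (1)*(0.269) + (0.269)*(0.518) = 0.408342.
  denominator = (1)^2 + (0.269)^2 + (0.518)^2 = 1.340685.
  rho(1) = 0.408342 / 1.340685 = 0.3046.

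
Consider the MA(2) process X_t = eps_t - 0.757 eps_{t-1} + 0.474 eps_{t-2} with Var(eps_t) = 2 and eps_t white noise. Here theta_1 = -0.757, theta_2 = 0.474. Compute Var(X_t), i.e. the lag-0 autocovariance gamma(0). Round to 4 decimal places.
\gamma(0) = 3.5955

For an MA(q) process X_t = eps_t + sum_i theta_i eps_{t-i} with
Var(eps_t) = sigma^2, the variance is
  gamma(0) = sigma^2 * (1 + sum_i theta_i^2).
  sum_i theta_i^2 = (-0.757)^2 + (0.474)^2 = 0.573049 + 0.224676 = 0.797725.
  gamma(0) = 2 * (1 + 0.797725) = 2 * 1.797725 = 3.59545, which rounds to 3.5955.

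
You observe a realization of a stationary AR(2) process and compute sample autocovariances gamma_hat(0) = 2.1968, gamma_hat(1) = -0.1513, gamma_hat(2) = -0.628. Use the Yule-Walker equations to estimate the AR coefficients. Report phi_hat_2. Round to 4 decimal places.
\hat\phi_{2} = -0.2920

The Yule-Walker equations for an AR(p) process read, in matrix form,
  Gamma_p phi = r_p,   with   (Gamma_p)_{ij} = gamma(|i - j|),
                       (r_p)_i = gamma(i),   i,j = 1..p.
Substitute the sample gammas (Toeplitz matrix and right-hand side of size 2):
  Gamma_p = [[2.1968, -0.1513], [-0.1513, 2.1968]]
  r_p     = [-0.1513, -0.628]
Written out:
  2.1968 phi_1 - 0.1513 phi_2 = -0.1513
  -0.1513 phi_1 + 2.1968 phi_2 = -0.628
Solve by Cramer's rule:
  det = gamma(0)^2 - gamma(1)^2 = (2.1968)^2 - (-0.1513)^2 = 4.82593024 - 0.02289169 = 4.80303855
  phi_hat_1 = [gamma(1) gamma(0) - gamma(1) gamma(2)] / det = [(-0.1513)(2.1968) - (-0.1513)(-0.628)] / 4.80303855 = -0.42739224 / 4.80303855 = -0.089
  phi_hat_2 = [gamma(0) gamma(2) - gamma(1)^2] / det = [(2.1968)(-0.628) - (-0.1513)^2] / 4.80303855 = -1.40248209 / 4.80303855 = -0.292
So phi_hat = [-0.0890, -0.2920].
Therefore phi_hat_2 = -0.2920.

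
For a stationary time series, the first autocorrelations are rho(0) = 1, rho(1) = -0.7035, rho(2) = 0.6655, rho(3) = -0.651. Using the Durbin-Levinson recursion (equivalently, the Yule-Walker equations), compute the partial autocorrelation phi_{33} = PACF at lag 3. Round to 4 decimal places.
\phi_{33} = -0.2309

The PACF at lag k is phi_{kk}, the last component of the solution
to the Yule-Walker system G_k phi = r_k where
  (G_k)_{ij} = rho(|i - j|), (r_k)_i = rho(i), i,j = 1..k.
Equivalently, Durbin-Levinson gives phi_{kk} iteratively:
  phi_{11} = rho(1)
  phi_{kk} = [rho(k) - sum_{j=1..k-1} phi_{k-1,j} rho(k-j)]
            / [1 - sum_{j=1..k-1} phi_{k-1,j} rho(j)],
  phi_{k,j} = phi_{k-1,j} - phi_{kk} phi_{k-1,k-j},  j = 1..k-1.
Step k = 1:
  phi_11 = rho(1) = -0.7035.
Step k = 2:
  phi_22 = [rho(2) - phi_11 rho(1)] / [1 - phi_11 rho(1)] = [0.6655 - (-0.7035)(-0.7035)] / [1 - (-0.7035)(-0.7035)]
         = 0.17058775 / 0.50508775 = 0.337739.
  Update: phi_21 = phi_11 - phi_22 phi_11 = -0.7035 - (0.337739)(-0.7035) = -0.465901.
Step k = 3:
  phi_33 = [rho(3) - phi_21 rho(2) - phi_22 rho(1)] / [1 - phi_21 rho(1) - phi_22 rho(2)]
    numerator   = -0.651 - (-0.465901)(0.6655) - (0.337739)(-0.7035) = -0.10334379
    denominator = 1 - (-0.465901)(-0.7035) - (0.337739)(0.6655) = 0.44747364
  phi_33 = -0.10334379 / 0.44747364 = -0.2309.
Therefore phi_{33} = -0.2309.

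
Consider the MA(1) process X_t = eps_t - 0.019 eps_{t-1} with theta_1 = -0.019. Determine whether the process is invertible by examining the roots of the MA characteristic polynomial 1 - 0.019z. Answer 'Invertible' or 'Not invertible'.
\text{Invertible}

The MA(q) characteristic polynomial is P(z) = 1 - 0.019z.
Invertibility requires all roots to lie outside the unit circle, i.e. |z| > 1 for every root.
This is linear in z: 1 + (-0.019) z = 0  =>  z = -1/(-0.019) = 52.631579,  |z| = 52.631579.
Moduli of all roots: 52.6316.
All moduli strictly greater than 1? Yes.
Verdict: Invertible.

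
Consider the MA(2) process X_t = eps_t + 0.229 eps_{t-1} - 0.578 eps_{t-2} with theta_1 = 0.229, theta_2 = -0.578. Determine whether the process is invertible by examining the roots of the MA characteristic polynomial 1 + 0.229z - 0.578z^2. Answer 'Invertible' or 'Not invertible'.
\text{Invertible}

The MA(q) characteristic polynomial is P(z) = 1 + 0.229z - 0.578z^2.
Invertibility requires all roots to lie outside the unit circle, i.e. |z| > 1 for every root.
Set 1 + (0.229) z + (-0.578) z^2 = 0, i.e. a z^2 + b z + c = 0 with a = -0.578, b = 0.229, c = 1.
Discriminant D = b^2 - 4ac = (0.229)^2 - 4*(-0.578)*1 = 0.052441 - (-2.312) = 2.364441.
D >= 0, so the roots are real: z = (-b +/- sqrt(D)) / (2a) = (-0.229 +/- 1.537674) / (-1.156).
  z_1 = (-0.229 + 1.537674) / (-1.156) = -1.1321,   |z_1| = 1.1321.
  z_2 = (-0.229 - 1.537674) / (-1.156) = 1.5283,   |z_2| = 1.5283.
Moduli of all roots: 1.1321, 1.5283.
All moduli strictly greater than 1? Yes.
Verdict: Invertible.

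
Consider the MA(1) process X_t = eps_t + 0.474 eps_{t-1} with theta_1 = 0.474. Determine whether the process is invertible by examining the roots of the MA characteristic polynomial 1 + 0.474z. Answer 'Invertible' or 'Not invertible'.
\text{Invertible}

The MA(q) characteristic polynomial is P(z) = 1 + 0.474z.
Invertibility requires all roots to lie outside the unit circle, i.e. |z| > 1 for every root.
This is linear in z: 1 + (0.474) z = 0  =>  z = -1/(0.474) = -2.109705,  |z| = 2.109705.
Moduli of all roots: 2.1097.
All moduli strictly greater than 1? Yes.
Verdict: Invertible.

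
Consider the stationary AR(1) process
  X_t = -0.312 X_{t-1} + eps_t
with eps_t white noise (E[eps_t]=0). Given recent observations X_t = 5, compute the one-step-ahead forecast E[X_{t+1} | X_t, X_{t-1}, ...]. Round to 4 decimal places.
E[X_{t+1} \mid \mathcal F_t] = -1.5600

For an AR(p) model X_t = c + sum_i phi_i X_{t-i} + eps_t, the
one-step-ahead conditional mean is
  E[X_{t+1} | X_t, ...] = c + sum_i phi_i X_{t+1-i}.
Substitute known values:
  E[X_{t+1} | ...] = (-0.312) * (5)
                   = -1.5600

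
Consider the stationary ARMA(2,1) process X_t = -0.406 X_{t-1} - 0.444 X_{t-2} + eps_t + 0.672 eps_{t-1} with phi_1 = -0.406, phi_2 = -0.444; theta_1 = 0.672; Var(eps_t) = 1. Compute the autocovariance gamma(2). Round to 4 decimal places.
\gamma(2) = -0.6679

Multiply the model equation by X_{t-k} and take expectations. With theta_0 = psi_0 = 1 and psi_j the MA(infinity) weights, this gives
  gamma(k) - sum_i phi_i gamma(k-i) = c_k,
  c_k = sigma^2 * sum_{j=k..q} theta_j psi_{j-k}   (c_k = 0 for k > q),
using gamma(-m) = gamma(m).
psi-weights needed (psi_j = theta_j + sum_i phi_i psi_{j-i}):
  psi_1 = theta_1 + phi_1 = 0.672 + (-0.406) = 0.266
Right-hand sides:
  c_0 = sigma^2 (1 + theta_1 psi_1) = 1 * (1 + (0.672)(0.266)) = 1 * 1.178752 = 1.178752
  c_1 = sigma^2 theta_1 = 1 * (0.672) = 0.672
  c_2 = 0
Equations for k = 0, 1, 2 (AR order 2, c_2 = 0):
  (E0) gamma(0) = phi_1 gamma(1) + phi_2 gamma(2) + c_0
  (E1) gamma(1) = phi_1 gamma(0) + phi_2 gamma(1) + c_1
  (E2) gamma(2) = phi_1 gamma(1) + phi_2 gamma(0)
From (E1): gamma(1) = A gamma(0) + B with
  A = phi_1 / (1 - phi_2) = -0.406 / 1.444 = -0.281163,   B = c_1 / (1 - phi_2) = 0.672 / 1.444 = 0.465374.
Insert (E2) into (E0): gamma(0) (1 - phi_2^2) = phi_1 (1 + phi_2) gamma(1) + c_0.
  phi_1 (1 + phi_2) = (-0.406)(0.556) = -0.225736,   1 - phi_2^2 = 0.802864.
Replace gamma(1) by A gamma(0) + B and collect gamma(0):
  gamma(0) [0.802864 - (-0.225736)(-0.281163)] = (-0.225736)(0.465374) + 1.178752
  gamma(0) * 0.739395 = 1.0737
  gamma(0) = 1.0737 / 0.739395 = 1.452133.
  gamma(1) = A gamma(0) + B = (-0.281163)(1.452133) + (0.465374) = 0.057087.
  gamma(2) = phi_1 gamma(1) + phi_2 gamma(0) = (-0.406)(0.057087) + (-0.444)(1.452133) = -0.667924.
Therefore gamma(2) = -0.6679 (to 4 decimal places).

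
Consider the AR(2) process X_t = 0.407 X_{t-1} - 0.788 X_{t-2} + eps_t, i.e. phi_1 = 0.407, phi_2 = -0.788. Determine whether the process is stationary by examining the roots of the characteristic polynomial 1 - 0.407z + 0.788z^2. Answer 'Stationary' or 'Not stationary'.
\text{Stationary}

The AR(p) characteristic polynomial is P(z) = 1 - 0.407z + 0.788z^2.
Stationarity requires all roots to lie outside the unit circle, i.e. |z| > 1 for every root.
Set 1 + (-0.407) z + (0.788) z^2 = 0, i.e. a z^2 + b z + c = 0 with a = 0.788, b = -0.407, c = 1.
Discriminant D = b^2 - 4ac = (-0.407)^2 - 4*(0.788)*1 = 0.165649 - (3.152) = -2.986351.
D < 0, so the roots are the complex-conjugate pair z = (-b +/- i sqrt(-D)) / (2a) = 0.2582 +/- 1.0965i.
For a conjugate pair |z|^2 = z * conj(z) = (product of roots) = c/a = 1/(0.788) = 1.269036, so |z| = sqrt(1.269036) = 1.1265 for both roots.
Moduli of all roots: 1.1265, 1.1265.
All moduli strictly greater than 1? Yes.
Verdict: Stationary.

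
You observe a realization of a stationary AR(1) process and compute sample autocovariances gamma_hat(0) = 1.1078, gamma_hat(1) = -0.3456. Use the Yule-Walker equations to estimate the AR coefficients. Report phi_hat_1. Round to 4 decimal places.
\hat\phi_{1} = -0.3120

The Yule-Walker equations for an AR(p) process read, in matrix form,
  Gamma_p phi = r_p,   with   (Gamma_p)_{ij} = gamma(|i - j|),
                       (r_p)_i = gamma(i),   i,j = 1..p.
Substitute the sample gammas (Toeplitz matrix and right-hand side of size 1):
  Gamma_p = [[1.1078]]
  r_p     = [-0.3456]
With p = 1 this is the single equation gamma(0) phi_1 = gamma(1):
  phi_hat_1 = gamma(1) / gamma(0) = -0.3456 / 1.1078 = -0.3120.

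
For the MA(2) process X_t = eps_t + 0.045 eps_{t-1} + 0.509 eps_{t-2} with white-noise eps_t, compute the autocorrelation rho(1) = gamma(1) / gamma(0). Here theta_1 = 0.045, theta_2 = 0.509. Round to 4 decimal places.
\rho(1) = 0.0538

For an MA(q) process with theta_0 = 1, the autocovariance is
  gamma(k) = sigma^2 * sum_{i=0..q-k} theta_i * theta_{i+k},
and rho(k) = gamma(k) / gamma(0). Sigma^2 cancels.
  numerator   = (1)*(0.045) + (0.045)*(0.509) = 0.067905.
  denominator = (1)^2 + (0.045)^2 + (0.509)^2 = 1.261106.
  rho(1) = 0.067905 / 1.261106 = 0.0538.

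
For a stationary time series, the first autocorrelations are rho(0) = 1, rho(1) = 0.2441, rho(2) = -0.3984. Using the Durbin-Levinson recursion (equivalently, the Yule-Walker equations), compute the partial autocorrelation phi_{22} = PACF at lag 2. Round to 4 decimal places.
\phi_{22} = -0.4870

The PACF at lag k is phi_{kk}, the last component of the solution
to the Yule-Walker system G_k phi = r_k where
  (G_k)_{ij} = rho(|i - j|), (r_k)_i = rho(i), i,j = 1..k.
Equivalently, Durbin-Levinson gives phi_{kk} iteratively:
  phi_{11} = rho(1)
  phi_{kk} = [rho(k) - sum_{j=1..k-1} phi_{k-1,j} rho(k-j)]
            / [1 - sum_{j=1..k-1} phi_{k-1,j} rho(j)],
  phi_{k,j} = phi_{k-1,j} - phi_{kk} phi_{k-1,k-j},  j = 1..k-1.
Step k = 1:
  phi_11 = rho(1) = 0.2441.
Step k = 2:
  phi_22 = [rho(2) - phi_11 rho(1)] / [1 - phi_11 rho(1)] = [-0.3984 - (0.2441)(0.2441)] / [1 - (0.2441)(0.2441)]
         = -0.45798481 / 0.94041519 = -0.487.
Therefore phi_{22} = -0.4870.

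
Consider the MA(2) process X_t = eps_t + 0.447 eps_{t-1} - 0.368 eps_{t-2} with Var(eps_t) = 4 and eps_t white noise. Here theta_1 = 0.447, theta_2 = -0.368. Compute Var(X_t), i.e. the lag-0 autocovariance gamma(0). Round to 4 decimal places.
\gamma(0) = 5.3409

For an MA(q) process X_t = eps_t + sum_i theta_i eps_{t-i} with
Var(eps_t) = sigma^2, the variance is
  gamma(0) = sigma^2 * (1 + sum_i theta_i^2).
  sum_i theta_i^2 = (0.447)^2 + (-0.368)^2 = 0.199809 + 0.135424 = 0.335233.
  gamma(0) = 4 * (1 + 0.335233) = 4 * 1.335233 = 5.340932, which rounds to 5.3409.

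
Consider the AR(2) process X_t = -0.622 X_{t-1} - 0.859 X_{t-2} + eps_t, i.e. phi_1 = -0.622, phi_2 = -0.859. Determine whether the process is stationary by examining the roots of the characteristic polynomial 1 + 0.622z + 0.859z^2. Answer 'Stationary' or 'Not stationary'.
\text{Stationary}

The AR(p) characteristic polynomial is P(z) = 1 + 0.622z + 0.859z^2.
Stationarity requires all roots to lie outside the unit circle, i.e. |z| > 1 for every root.
Set 1 + (0.622) z + (0.859) z^2 = 0, i.e. a z^2 + b z + c = 0 with a = 0.859, b = 0.622, c = 1.
Discriminant D = b^2 - 4ac = (0.622)^2 - 4*(0.859)*1 = 0.386884 - (3.436) = -3.049116.
D < 0, so the roots are the complex-conjugate pair z = (-b +/- i sqrt(-D)) / (2a) = -0.362 +/- 1.0164i.
For a conjugate pair |z|^2 = z * conj(z) = (product of roots) = c/a = 1/(0.859) = 1.164144, so |z| = sqrt(1.164144) = 1.079 for both roots.
Moduli of all roots: 1.0790, 1.0790.
All moduli strictly greater than 1? Yes.
Verdict: Stationary.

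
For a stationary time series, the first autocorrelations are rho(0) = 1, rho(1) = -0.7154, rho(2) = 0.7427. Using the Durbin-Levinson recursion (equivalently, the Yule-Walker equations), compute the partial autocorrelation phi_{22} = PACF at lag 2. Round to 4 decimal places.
\phi_{22} = 0.4730

The PACF at lag k is phi_{kk}, the last component of the solution
to the Yule-Walker system G_k phi = r_k where
  (G_k)_{ij} = rho(|i - j|), (r_k)_i = rho(i), i,j = 1..k.
Equivalently, Durbin-Levinson gives phi_{kk} iteratively:
  phi_{11} = rho(1)
  phi_{kk} = [rho(k) - sum_{j=1..k-1} phi_{k-1,j} rho(k-j)]
            / [1 - sum_{j=1..k-1} phi_{k-1,j} rho(j)],
  phi_{k,j} = phi_{k-1,j} - phi_{kk} phi_{k-1,k-j},  j = 1..k-1.
Step k = 1:
  phi_11 = rho(1) = -0.7154.
Step k = 2:
  phi_22 = [rho(2) - phi_11 rho(1)] / [1 - phi_11 rho(1)] = [0.7427 - (-0.7154)(-0.7154)] / [1 - (-0.7154)(-0.7154)]
         = 0.23090284 / 0.48820284 = 0.473.
Therefore phi_{22} = 0.4730.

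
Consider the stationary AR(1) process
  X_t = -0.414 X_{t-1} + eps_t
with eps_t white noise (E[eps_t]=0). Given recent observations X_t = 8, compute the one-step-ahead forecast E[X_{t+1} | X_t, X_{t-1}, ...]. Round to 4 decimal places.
E[X_{t+1} \mid \mathcal F_t] = -3.3120

For an AR(p) model X_t = c + sum_i phi_i X_{t-i} + eps_t, the
one-step-ahead conditional mean is
  E[X_{t+1} | X_t, ...] = c + sum_i phi_i X_{t+1-i}.
Substitute known values:
  E[X_{t+1} | ...] = (-0.414) * (8)
                   = -3.3120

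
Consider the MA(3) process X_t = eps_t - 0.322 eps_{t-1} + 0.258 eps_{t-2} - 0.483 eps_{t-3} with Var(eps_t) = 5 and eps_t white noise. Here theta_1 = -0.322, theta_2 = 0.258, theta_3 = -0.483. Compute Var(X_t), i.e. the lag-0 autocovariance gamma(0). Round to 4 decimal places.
\gamma(0) = 7.0177

For an MA(q) process X_t = eps_t + sum_i theta_i eps_{t-i} with
Var(eps_t) = sigma^2, the variance is
  gamma(0) = sigma^2 * (1 + sum_i theta_i^2).
  sum_i theta_i^2 = (-0.322)^2 + (0.258)^2 + (-0.483)^2 = 0.103684 + 0.066564 + 0.233289 = 0.403537.
  gamma(0) = 5 * (1 + 0.403537) = 5 * 1.403537 = 7.017685, which rounds to 7.0177.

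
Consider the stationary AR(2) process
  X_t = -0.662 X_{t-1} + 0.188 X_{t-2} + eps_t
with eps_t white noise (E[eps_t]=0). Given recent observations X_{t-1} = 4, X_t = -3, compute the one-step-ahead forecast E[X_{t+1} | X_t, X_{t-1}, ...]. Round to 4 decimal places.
E[X_{t+1} \mid \mathcal F_t] = 2.7380

For an AR(p) model X_t = c + sum_i phi_i X_{t-i} + eps_t, the
one-step-ahead conditional mean is
  E[X_{t+1} | X_t, ...] = c + sum_i phi_i X_{t+1-i}.
Substitute known values:
  E[X_{t+1} | ...] = (-0.662) * (-3) + (0.188) * (4)
                   = 2.7380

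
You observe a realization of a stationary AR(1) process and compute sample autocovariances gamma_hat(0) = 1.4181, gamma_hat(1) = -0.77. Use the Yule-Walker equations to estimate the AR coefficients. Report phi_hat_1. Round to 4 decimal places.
\hat\phi_{1} = -0.5430

The Yule-Walker equations for an AR(p) process read, in matrix form,
  Gamma_p phi = r_p,   with   (Gamma_p)_{ij} = gamma(|i - j|),
                       (r_p)_i = gamma(i),   i,j = 1..p.
Substitute the sample gammas (Toeplitz matrix and right-hand side of size 1):
  Gamma_p = [[1.4181]]
  r_p     = [-0.77]
With p = 1 this is the single equation gamma(0) phi_1 = gamma(1):
  phi_hat_1 = gamma(1) / gamma(0) = -0.77 / 1.4181 = -0.5430.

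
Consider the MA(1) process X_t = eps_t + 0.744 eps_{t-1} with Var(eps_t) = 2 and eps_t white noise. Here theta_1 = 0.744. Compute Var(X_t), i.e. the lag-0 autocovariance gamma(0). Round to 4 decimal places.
\gamma(0) = 3.1071

For an MA(q) process X_t = eps_t + sum_i theta_i eps_{t-i} with
Var(eps_t) = sigma^2, the variance is
  gamma(0) = sigma^2 * (1 + sum_i theta_i^2).
  sum_i theta_i^2 = (0.744)^2 = 0.553536.
  gamma(0) = 2 * (1 + 0.553536) = 2 * 1.553536 = 3.107072, which rounds to 3.1071.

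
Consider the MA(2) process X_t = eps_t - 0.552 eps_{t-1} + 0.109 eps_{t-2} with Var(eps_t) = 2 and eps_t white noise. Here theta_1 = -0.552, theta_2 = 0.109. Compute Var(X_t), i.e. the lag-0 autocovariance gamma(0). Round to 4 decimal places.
\gamma(0) = 2.6332

For an MA(q) process X_t = eps_t + sum_i theta_i eps_{t-i} with
Var(eps_t) = sigma^2, the variance is
  gamma(0) = sigma^2 * (1 + sum_i theta_i^2).
  sum_i theta_i^2 = (-0.552)^2 + (0.109)^2 = 0.304704 + 0.011881 = 0.316585.
  gamma(0) = 2 * (1 + 0.316585) = 2 * 1.316585 = 2.63317, which rounds to 2.6332.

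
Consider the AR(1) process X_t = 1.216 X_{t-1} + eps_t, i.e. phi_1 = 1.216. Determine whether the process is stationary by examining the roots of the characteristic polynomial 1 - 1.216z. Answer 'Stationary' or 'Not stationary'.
\text{Not stationary}

The AR(p) characteristic polynomial is P(z) = 1 - 1.216z.
Stationarity requires all roots to lie outside the unit circle, i.e. |z| > 1 for every root.
This is linear in z: 1 + (-1.216) z = 0  =>  z = -1/(-1.216) = 0.822368,  |z| = 0.822368.
Moduli of all roots: 0.8224.
All moduli strictly greater than 1? No.
Verdict: Not stationary.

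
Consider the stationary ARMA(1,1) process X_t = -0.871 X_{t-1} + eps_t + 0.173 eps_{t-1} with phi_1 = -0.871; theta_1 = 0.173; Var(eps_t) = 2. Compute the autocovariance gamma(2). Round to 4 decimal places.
\gamma(2) = 4.2787

Multiply the model equation by X_{t-k} and take expectations. With theta_0 = psi_0 = 1 and psi_j the MA(infinity) weights, this gives
  gamma(k) - sum_i phi_i gamma(k-i) = c_k,
  c_k = sigma^2 * sum_{j=k..q} theta_j psi_{j-k}   (c_k = 0 for k > q),
using gamma(-m) = gamma(m).
psi-weights needed (psi_j = theta_j + sum_i phi_i psi_{j-i}):
  psi_1 = theta_1 + phi_1 = 0.173 + (-0.871) = -0.698
Right-hand sides:
  c_0 = sigma^2 (1 + theta_1 psi_1) = 2 * (1 + (0.173)(-0.698)) = 2 * 0.879246 = 1.758492
  c_1 = sigma^2 theta_1 = 2 * (0.173) = 0.346
  c_2 = 0
Equations for k = 0 and k = 1 (AR order 1):
  gamma(0) = phi_1 gamma(1) + c_0
  gamma(1) = phi_1 gamma(0) + c_1
Substituting the second into the first: gamma(0) (1 - phi_1^2) = c_0 + phi_1 c_1, so
  gamma(0) = (c_0 + phi_1 c_1) / (1 - phi_1^2) = (1.758492 + (-0.871)(0.346)) / (1 - (-0.871)^2) = 1.457126 / 0.241359 = 6.037173.
  gamma(1) = phi_1 gamma(0) + c_1 = (-0.871)(6.037173) + (0.346) = -4.912378.
For k = 2 (> q): gamma(2) = phi_1 gamma(1) = (-0.871)(-4.912378) = 4.278681.
Therefore gamma(2) = 4.2787 (to 4 decimal places).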